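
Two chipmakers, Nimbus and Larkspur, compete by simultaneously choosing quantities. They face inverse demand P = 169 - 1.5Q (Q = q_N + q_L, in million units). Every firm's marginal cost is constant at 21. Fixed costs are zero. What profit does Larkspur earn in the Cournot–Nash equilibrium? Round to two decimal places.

A representative firm's profit is π_i = q_i(169 - 1.5Q) - 21q_i.
Setting ∂π_i/∂q_i = 0 with rivals' quantities fixed: 148 - 3q_i - (3/2)q_j = 0.
By symmetry each firm produces the same amount; substituting q_j = q_i yields q_i = 148/(9/2) = 296/9.
Price P = 169 - (3/2)·(592/9) = 211/3.
Larkspur's profit: (211/3 - 21)·(296/9) = 1622.5185.

1622.52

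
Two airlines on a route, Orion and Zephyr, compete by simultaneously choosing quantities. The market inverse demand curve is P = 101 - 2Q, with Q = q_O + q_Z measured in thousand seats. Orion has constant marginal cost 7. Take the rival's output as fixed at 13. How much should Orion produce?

17

With the rival's output fixed at 13, Orion's profit is π_O = (101 - 2·13 - 2q_O)q_O - (7q_O) = (75 - 2q_O)q_O - (7q_O).
∂π_O/∂q_O = 68 - 4q_O = 0, so q_O = 17.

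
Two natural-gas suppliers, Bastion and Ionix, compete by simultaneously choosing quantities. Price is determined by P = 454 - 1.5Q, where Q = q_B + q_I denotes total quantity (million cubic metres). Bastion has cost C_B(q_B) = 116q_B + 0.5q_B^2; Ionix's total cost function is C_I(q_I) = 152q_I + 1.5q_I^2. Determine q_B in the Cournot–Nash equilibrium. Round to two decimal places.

72.41

Bastion's profit: π_B = (454 - 1.5Q)q_B - (116q_B + (1/2)q_B²). Setting ∂π_B/∂q_B = 0: 338 - 4q_B - (3/2)(q_I) = 0.
Ionix's profit: π_I = (454 - 1.5Q)q_I - (152q_I + (3/2)q_I²). Setting ∂π_I/∂q_I = 0: 302 - 6q_I - (3/2)(q_B) = 0.
Best responses: q_B = (338 - (3/2)q_I)/4, q_I = (302 - (3/2)q_B)/6.
Substituting one into the other gives q_B = 72.4138 and q_I = 32.2299.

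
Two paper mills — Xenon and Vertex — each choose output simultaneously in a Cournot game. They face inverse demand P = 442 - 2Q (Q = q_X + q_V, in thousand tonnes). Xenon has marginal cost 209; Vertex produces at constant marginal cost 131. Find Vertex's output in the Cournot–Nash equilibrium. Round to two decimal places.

64.83

Xenon's profit: π_X = (442 - 2Q)q_X - (209q_X). Setting ∂π_X/∂q_X = 0: 233 - 4q_X - 2(q_V) = 0.
Vertex's profit: π_V = (442 - 2Q)q_V - (131q_V). Setting ∂π_V/∂q_V = 0: 311 - 4q_V - 2(q_X) = 0.
So q_X = (233 - 2q_V)/4 and q_V = (311 - 2q_X)/4.
Solving the pair: q_X = 155/6, q_V = 389/6.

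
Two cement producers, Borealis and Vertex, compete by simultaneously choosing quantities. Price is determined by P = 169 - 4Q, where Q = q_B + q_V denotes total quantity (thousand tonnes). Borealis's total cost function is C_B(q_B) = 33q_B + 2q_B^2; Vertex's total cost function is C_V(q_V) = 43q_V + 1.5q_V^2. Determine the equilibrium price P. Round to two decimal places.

Borealis's profit: π_B = (169 - 4Q)q_B - (33q_B + 2q_B²). Setting ∂π_B/∂q_B = 0: 136 - 12q_B - 4(q_V) = 0.
Vertex's first-order condition: 126 - 11q_V - 4(q_B) = 0.
Best responses: q_B = (136 - 4q_V)/12, q_V = (126 - 4q_B)/11.
Solving the pair: q_B = 248/29, q_V = 242/29.
Total output Q = 490/29, so price P = 169 - 4·(490/29) = 101.4138.

101.41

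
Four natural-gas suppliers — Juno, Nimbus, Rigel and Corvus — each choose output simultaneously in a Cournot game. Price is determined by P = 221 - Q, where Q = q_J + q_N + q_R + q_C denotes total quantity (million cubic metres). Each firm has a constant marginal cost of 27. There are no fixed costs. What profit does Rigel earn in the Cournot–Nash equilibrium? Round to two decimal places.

A representative firm's profit is π_i = q_i(221 - Q) - 27q_i.
First-order condition (treating rivals' output as given): 194 - 2q_i - Σ_{j≠i} q_j = 0.
With identical firms every q_j equals q_i, so Σ_{j≠i} q_j = 3q_i and 194 = 5q_i, giving q_i = 194/5.
Price P = 221 - 776/5 = 329/5.
Rigel's profit: (329/5 - 27)·(194/5) = 1505.4400.

1505.44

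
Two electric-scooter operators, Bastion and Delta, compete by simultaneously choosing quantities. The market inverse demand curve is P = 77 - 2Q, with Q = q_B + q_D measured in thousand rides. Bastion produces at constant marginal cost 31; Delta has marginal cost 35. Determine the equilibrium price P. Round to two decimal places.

Bastion's profit: π_B = (77 - 2Q)q_B - (31q_B). Setting ∂π_B/∂q_B = 0: 46 - 4q_B - 2(q_D) = 0.
Delta's first-order condition: 42 - 4q_D - 2(q_B) = 0.
So q_B = (46 - 2q_D)/4 and q_D = (42 - 2q_B)/4.
Substituting one into the other gives q_B = 25/3 and q_D = 19/3.
Total output Q = 44/3, so price P = 77 - 2·(44/3) = 143/3.

47.67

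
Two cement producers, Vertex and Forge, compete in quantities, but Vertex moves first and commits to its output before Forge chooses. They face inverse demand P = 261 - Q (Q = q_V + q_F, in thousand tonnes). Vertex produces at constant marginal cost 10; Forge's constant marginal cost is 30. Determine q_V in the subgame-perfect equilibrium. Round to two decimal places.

The follower Forge best-responds to any q_V: π_F = (261 - Q)q_F - 30q_F.
Follower FOC: 231 - q_V - 2q_F = 0, so q_F(q_V) = (231 - q_V)/2.
The leader anticipates this reaction. Substituting into P = 261 - Q gives P = 291/2 - (1/2)q_V, so π_V = (291/2 - (1/2)q_V)q_V - 10q_V.
Maximising: ∂π_V/∂q_V = 271/2 - q_V = 0, giving q_V = 271/2.
Then q_F = (231 - 271/2)/2 = 191/4.

135.50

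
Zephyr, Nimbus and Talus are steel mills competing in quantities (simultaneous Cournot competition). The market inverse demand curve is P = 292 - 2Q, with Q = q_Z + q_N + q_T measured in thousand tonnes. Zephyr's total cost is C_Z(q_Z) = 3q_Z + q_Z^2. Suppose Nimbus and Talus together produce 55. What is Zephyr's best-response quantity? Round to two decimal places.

With rivals' combined output fixed at 55, Zephyr's profit is π_Z = (292 - 2·55 - 2q_Z)q_Z - (3q_Z + q_Z²) = (182 - 2q_Z)q_Z - (3q_Z + q_Z²).
∂π_Z/∂q_Z = 179 - 6q_Z = 0, so q_Z = 179/6.

29.83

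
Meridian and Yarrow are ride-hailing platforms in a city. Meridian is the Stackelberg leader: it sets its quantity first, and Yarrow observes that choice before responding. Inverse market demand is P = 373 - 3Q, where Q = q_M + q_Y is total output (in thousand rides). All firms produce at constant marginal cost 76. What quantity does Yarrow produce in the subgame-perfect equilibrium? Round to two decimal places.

Solve by backward induction. Given q_M, the follower Yarrow maximises π_Y = (373 - 3q_M - 3q_Y)q_Y - 76q_Y.
Setting the follower's marginal profit to zero, 297 - 3q_M - 6q_Y = 0, i.e. q_Y = (297 - 3q_M)/6.
Meridian substitutes q_Y(q_M) into its own profit: π_M = q_M(373 - 3q_M - (297 - 3q_M)/2) - 76q_M = (449/2 - (3/2)q_M)q_M - 76q_M.
The leader's first-order condition 297/2 - 3q_M = 0 yields q_M = 99/2.
Then q_Y = (297 - 3·(99/2))/6 = 99/4.

24.75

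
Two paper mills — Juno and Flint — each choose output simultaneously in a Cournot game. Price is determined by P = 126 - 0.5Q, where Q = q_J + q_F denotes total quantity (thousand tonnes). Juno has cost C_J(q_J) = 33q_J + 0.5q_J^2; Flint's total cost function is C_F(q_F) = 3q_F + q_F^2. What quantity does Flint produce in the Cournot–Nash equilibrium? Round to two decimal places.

Juno's profit: π_J = (126 - 0.5Q)q_J - (33q_J + (1/2)q_J²). Setting ∂π_J/∂q_J = 0: 93 - 2q_J - (1/2)(q_F) = 0.
Flint's first-order condition: 123 - 3q_F - (1/2)(q_J) = 0.
Rearranging gives the reaction functions q_J = (93 - (1/2)q_F)/2 and q_F = (123 - (1/2)q_J)/3.
Solving the pair: q_J = 870/23, q_F = 798/23.

34.70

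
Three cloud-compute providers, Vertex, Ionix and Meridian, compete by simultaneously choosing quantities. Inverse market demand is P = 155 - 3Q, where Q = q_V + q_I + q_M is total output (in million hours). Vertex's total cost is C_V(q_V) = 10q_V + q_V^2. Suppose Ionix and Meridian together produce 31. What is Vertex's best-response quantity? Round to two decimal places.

With rivals' combined output fixed at 31, Vertex's profit is π_V = (155 - 3·31 - 3q_V)q_V - (10q_V + q_V²) = (62 - 3q_V)q_V - (10q_V + q_V²).
∂π_V/∂q_V = 52 - 8q_V = 0, so q_V = 13/2.

6.50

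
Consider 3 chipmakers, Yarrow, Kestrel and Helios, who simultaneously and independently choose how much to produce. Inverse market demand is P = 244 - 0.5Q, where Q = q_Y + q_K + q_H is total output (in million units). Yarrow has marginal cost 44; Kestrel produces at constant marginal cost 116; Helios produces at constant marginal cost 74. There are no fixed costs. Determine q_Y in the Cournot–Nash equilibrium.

Yarrow's profit: π_Y = (244 - 0.5Q)q_Y - (44q_Y). Setting ∂π_Y/∂q_Y = 0: 200 - q_Y - (1/2)(q_K + q_H) = 0.
Kestrel's first-order condition: 128 - q_K - (1/2)(q_Y + q_H) = 0.
Helios's profit: π_H = (244 - 0.5Q)q_H - (74q_H). Setting ∂π_H/∂q_H = 0: 170 - q_H - (1/2)(q_Y + q_K) = 0.
Adding the 3 first-order conditions: 498 − 2Q = 0, so Q = 249.
Back-substituting: q_Y = (200 − 249/2)/(1/2) = 151, q_K = (128 − 249/2)/(1/2) = 7, q_H = (170 − 249/2)/(1/2) = 91.

151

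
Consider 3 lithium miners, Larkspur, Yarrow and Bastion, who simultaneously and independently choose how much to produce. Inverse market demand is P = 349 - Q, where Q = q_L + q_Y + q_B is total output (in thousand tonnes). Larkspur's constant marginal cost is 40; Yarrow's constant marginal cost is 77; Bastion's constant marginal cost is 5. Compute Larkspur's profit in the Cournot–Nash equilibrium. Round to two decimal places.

Larkspur's profit: π_L = (349 - Q)q_L - (40q_L). Setting ∂π_L/∂q_L = 0: 309 - 2q_L - (q_Y + q_B) = 0.
Yarrow's profit: π_Y = (349 - Q)q_Y - (77q_Y). Setting ∂π_Y/∂q_Y = 0: 272 - 2q_Y - (q_L + q_B) = 0.
Bastion's profit: π_B = (349 - Q)q_B - (5q_B). Setting ∂π_B/∂q_B = 0: 344 - 2q_B - (q_L + q_Y) = 0.
Summing all 3 equations gives 925 − 4Q = 0, hence Q = 925/4.
Back-substituting: q_L = (309 − 925/4) = 311/4, q_Y = (272 − 925/4) = 163/4, q_B = (344 − 925/4) = 451/4.
Price P = 349 - 925/4 = 471/4.
Larkspur's profit: (471/4 - 40)·(311/4) = 6045.0625.

6045.06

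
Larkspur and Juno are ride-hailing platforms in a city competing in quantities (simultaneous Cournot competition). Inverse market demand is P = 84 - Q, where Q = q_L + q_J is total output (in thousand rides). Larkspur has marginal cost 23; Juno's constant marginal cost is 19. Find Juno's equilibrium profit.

Larkspur's profit: π_L = (84 - Q)q_L - (23q_L). Setting ∂π_L/∂q_L = 0: 61 - 2q_L - (q_J) = 0.
Juno's first-order condition: 65 - 2q_J - (q_L) = 0.
Best responses: q_L = (61 - q_J)/2, q_J = (65 - q_L)/2.
Solving the pair: q_L = 19, q_J = 23.
Price P = 84 - 42 = 42.
Juno's profit: (42 - 19)·23 = 529.

529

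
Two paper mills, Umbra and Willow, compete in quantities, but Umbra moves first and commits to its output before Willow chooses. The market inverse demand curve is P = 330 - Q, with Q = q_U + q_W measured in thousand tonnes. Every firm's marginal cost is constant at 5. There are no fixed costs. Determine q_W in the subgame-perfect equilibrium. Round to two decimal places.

81.25

The follower Willow best-responds to any q_U: π_W = (330 - Q)q_W - 5q_W.
Setting the follower's marginal profit to zero, 325 - q_U - 2q_W = 0, i.e. q_W = (325 - q_U)/2.
Umbra substitutes q_W(q_U) into its own profit: π_U = q_U(330 - q_U - (325 - q_U)/2) - 5q_U = (335/2 - (1/2)q_U)q_U - 5q_U.
Leader FOC: 325/2 - q_U = 0, so q_U = 325/2.
Then q_W = (325 - 325/2)/2 = 325/4.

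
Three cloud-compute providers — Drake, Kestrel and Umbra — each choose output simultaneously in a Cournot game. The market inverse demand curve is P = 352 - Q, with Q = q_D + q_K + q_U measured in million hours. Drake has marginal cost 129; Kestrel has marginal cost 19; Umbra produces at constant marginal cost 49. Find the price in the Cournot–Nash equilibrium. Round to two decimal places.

137.25

Drake's profit: π_D = (352 - Q)q_D - (129q_D). Setting ∂π_D/∂q_D = 0: 223 - 2q_D - (q_K + q_U) = 0.
Kestrel's profit: π_K = (352 - Q)q_K - (19q_K). Setting ∂π_K/∂q_K = 0: 333 - 2q_K - (q_D + q_U) = 0.
Umbra's profit: π_U = (352 - Q)q_U - (49q_U). Setting ∂π_U/∂q_U = 0: 303 - 2q_U - (q_D + q_K) = 0.
Summing all 3 equations gives 859 − 4Q = 0, hence Q = 859/4.
Back-substituting: q_D = (223 − 859/4) = 33/4, q_K = (333 − 859/4) = 473/4, q_U = (303 − 859/4) = 353/4.
Total output Q = 859/4, so price P = 352 - 859/4 = 549/4.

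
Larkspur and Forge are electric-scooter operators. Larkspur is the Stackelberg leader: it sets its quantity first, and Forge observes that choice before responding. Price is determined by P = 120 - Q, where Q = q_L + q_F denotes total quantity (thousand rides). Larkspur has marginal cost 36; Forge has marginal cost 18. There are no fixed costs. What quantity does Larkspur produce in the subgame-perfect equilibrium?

The follower Forge best-responds to any q_L: π_F = (120 - Q)q_F - 18q_F.
Follower FOC: 102 - q_L - 2q_F = 0, so q_F(q_L) = (102 - q_L)/2.
The leader anticipates this reaction. Substituting into P = 120 - Q gives P = 69 - (1/2)q_L, so π_L = (69 - (1/2)q_L)q_L - 36q_L.
Leader FOC: 33 - q_L = 0, so q_L = 33.
Then q_F = (102 - 33)/2 = 69/2.

33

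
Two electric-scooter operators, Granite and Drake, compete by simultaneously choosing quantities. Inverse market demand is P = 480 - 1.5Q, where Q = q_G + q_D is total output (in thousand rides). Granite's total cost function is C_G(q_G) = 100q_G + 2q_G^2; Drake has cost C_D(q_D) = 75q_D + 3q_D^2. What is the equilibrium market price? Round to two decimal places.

354.63

Granite's profit: π_G = (480 - 1.5Q)q_G - (100q_G + 2q_G²). Setting ∂π_G/∂q_G = 0: 380 - 7q_G - (3/2)(q_D) = 0.
Drake's profit: π_D = (480 - 1.5Q)q_D - (75q_D + 3q_D²). Setting ∂π_D/∂q_D = 0: 405 - 9q_D - (3/2)(q_G) = 0.
Best responses: q_G = (380 - (3/2)q_D)/7, q_D = (405 - (3/2)q_G)/9.
Substituting one into the other gives q_G = 1250/27 and q_D = 37.2840.
Total output Q = 83.5802, so price P = 480 - (3/2)·83.5802 = 354.6296.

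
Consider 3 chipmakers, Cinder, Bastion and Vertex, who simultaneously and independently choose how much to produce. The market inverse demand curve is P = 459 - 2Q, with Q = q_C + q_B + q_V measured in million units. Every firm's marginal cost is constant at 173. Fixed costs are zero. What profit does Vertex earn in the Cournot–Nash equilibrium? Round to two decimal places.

A representative firm's profit is π_i = q_i(459 - 2Q) - 173q_i.
Setting ∂π_i/∂q_i = 0 with rivals' quantities fixed: 286 - 4q_i - 2·Σ_{j≠i} q_j = 0.
By symmetry each firm produces the same amount; substituting Σ_{j≠i} q_j = 2q_i yields q_i = 286/8 = 143/4.
Price P = 459 - 2·(429/4) = 489/2.
Vertex's profit: (489/2 - 173)·(143/4) = 2556.1250.

2556.13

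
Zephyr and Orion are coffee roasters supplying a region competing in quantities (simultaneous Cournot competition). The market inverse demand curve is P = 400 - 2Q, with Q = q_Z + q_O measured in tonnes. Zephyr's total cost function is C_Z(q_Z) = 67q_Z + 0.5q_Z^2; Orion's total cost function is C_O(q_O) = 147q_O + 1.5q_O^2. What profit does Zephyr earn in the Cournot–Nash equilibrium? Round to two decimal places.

8664.48

Zephyr's profit: π_Z = (400 - 2Q)q_Z - (67q_Z + (1/2)q_Z²). Setting ∂π_Z/∂q_Z = 0: 333 - 5q_Z - 2(q_O) = 0.
Orion's profit: π_O = (400 - 2Q)q_O - (147q_O + (3/2)q_O²). Setting ∂π_O/∂q_O = 0: 253 - 7q_O - 2(q_Z) = 0.
So q_Z = (333 - 2q_O)/5 and q_O = (253 - 2q_Z)/7.
Solving the pair: q_Z = 1825/31, q_O = 599/31.
Price P = 400 - 2·78.1935 = 243.6129.
Zephyr's profit: 243.6129·(1825/31) - 67·(1825/31) - (1/2)(1825/31)² = 8664.4771.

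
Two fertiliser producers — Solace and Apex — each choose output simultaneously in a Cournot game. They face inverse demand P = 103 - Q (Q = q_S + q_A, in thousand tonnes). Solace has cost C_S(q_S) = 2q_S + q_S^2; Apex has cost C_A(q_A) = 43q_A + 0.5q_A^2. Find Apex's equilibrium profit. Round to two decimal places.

239.52

Solace's profit: π_S = (103 - Q)q_S - (2q_S + q_S²). Setting ∂π_S/∂q_S = 0: 101 - 4q_S - (q_A) = 0.
Apex's profit: π_A = (103 - Q)q_A - (43q_A + (1/2)q_A²). Setting ∂π_A/∂q_A = 0: 60 - 3q_A - (q_S) = 0.
So q_S = (101 - q_A)/4 and q_A = (60 - q_S)/3.
Substituting one into the other gives q_S = 243/11 and q_A = 139/11.
Price P = 103 - 382/11 = 751/11.
Apex's profit: (751/11)·(139/11) - 43·(139/11) - (1/2)(139/11)² = 239.5165.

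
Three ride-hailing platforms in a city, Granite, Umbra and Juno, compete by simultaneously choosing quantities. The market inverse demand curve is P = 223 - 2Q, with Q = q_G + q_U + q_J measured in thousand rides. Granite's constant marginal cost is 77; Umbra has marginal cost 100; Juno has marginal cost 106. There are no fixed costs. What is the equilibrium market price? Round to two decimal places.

Granite's profit: π_G = (223 - 2Q)q_G - (77q_G). Setting ∂π_G/∂q_G = 0: 146 - 4q_G - 2(q_U + q_J) = 0.
Umbra's profit: π_U = (223 - 2Q)q_U - (100q_U). Setting ∂π_U/∂q_U = 0: 123 - 4q_U - 2(q_G + q_J) = 0.
Juno's profit: π_J = (223 - 2Q)q_J - (106q_J). Setting ∂π_J/∂q_J = 0: 117 - 4q_J - 2(q_G + q_U) = 0.
Adding the 3 first-order conditions: 386 − 8Q = 0, so Q = 193/4.
Back-substituting: q_G = (146 − 193/2)/2 = 99/4, q_U = (123 − 193/2)/2 = 53/4, q_J = (117 − 193/2)/2 = 41/4.
Total output Q = 193/4, so price P = 223 - 2·(193/4) = 253/2.

126.50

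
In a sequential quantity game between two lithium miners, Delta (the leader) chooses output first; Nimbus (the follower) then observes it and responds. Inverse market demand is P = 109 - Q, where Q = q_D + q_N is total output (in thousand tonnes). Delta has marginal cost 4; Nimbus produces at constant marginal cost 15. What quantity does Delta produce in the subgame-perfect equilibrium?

58

The follower Nimbus best-responds to any q_D: π_N = (109 - Q)q_N - 15q_N.
∂π_N/∂q_N = 94 - q_D - 2q_N = 0 gives the reaction function q_N = (94 - q_D)/2.
The leader anticipates this reaction. Substituting into P = 109 - Q gives P = 62 - (1/2)q_D, so π_D = (62 - (1/2)q_D)q_D - 4q_D.
Leader FOC: 58 - q_D = 0, so q_D = 58.
Then q_N = (94 - 58)/2 = 18.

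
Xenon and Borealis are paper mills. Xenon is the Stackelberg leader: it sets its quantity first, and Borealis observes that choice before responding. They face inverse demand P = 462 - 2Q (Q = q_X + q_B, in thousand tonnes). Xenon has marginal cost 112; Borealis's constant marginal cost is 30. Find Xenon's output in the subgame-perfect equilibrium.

The follower Borealis best-responds to any q_X: π_B = (462 - 2Q)q_B - 30q_B.
∂π_B/∂q_B = 432 - 2q_X - 4q_B = 0 gives the reaction function q_B = (432 - 2q_X)/4.
The leader anticipates this reaction. Substituting into P = 462 - 2Q gives P = 246 - q_X, so π_X = (246 - q_X)q_X - 112q_X.
Leader FOC: 134 - 2q_X = 0, so q_X = 67.
Then q_B = (432 - 2·67)/4 = 149/2.

67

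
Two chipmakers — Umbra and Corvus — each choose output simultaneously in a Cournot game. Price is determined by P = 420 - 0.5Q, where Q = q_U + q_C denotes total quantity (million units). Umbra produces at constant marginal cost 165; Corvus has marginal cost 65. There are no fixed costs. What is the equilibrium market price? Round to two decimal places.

Umbra's profit: π_U = (420 - 0.5Q)q_U - (165q_U). Setting ∂π_U/∂q_U = 0: 255 - q_U - (1/2)(q_C) = 0.
Corvus's profit: π_C = (420 - 0.5Q)q_C - (65q_C). Setting ∂π_C/∂q_C = 0: 355 - q_C - (1/2)(q_U) = 0.
So q_U = (255 - (1/2)q_C) and q_C = (355 - (1/2)q_U).
Solving the pair: q_U = 310/3, q_C = 910/3.
Total output Q = 1220/3, so price P = 420 - (1/2)·(1220/3) = 650/3.

216.67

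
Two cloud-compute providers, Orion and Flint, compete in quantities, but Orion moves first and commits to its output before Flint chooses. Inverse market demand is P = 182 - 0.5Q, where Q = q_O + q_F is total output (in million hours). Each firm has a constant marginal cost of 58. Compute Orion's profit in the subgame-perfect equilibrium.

Solve by backward induction. Given q_O, the follower Flint maximises π_F = (182 - (1/2)q_O - (1/2)q_F)q_F - 58q_F.
Follower FOC: 124 - (1/2)q_O - q_F = 0, so q_F(q_O) = (124 - (1/2)q_O).
Orion substitutes q_F(q_O) into its own profit: π_O = q_O(182 - (1/2)q_O - (124 - (1/2)q_O)/2) - 58q_O = (120 - (1/4)q_O)q_O - 58q_O.
The leader's first-order condition 62 - (1/2)q_O = 0 yields q_O = 124.
Then q_F = (124 - (1/2)·124) = 62.
Price P = 182 - (1/2)·186 = 89.
Orion's profit: (89 - 58)·124 = 3844.

3844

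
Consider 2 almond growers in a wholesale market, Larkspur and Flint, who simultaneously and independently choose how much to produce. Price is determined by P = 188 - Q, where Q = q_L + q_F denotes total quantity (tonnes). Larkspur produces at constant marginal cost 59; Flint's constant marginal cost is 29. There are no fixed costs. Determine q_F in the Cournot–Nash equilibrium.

Larkspur's profit: π_L = (188 - Q)q_L - (59q_L). Setting ∂π_L/∂q_L = 0: 129 - 2q_L - (q_F) = 0.
Flint's profit: π_F = (188 - Q)q_F - (29q_F). Setting ∂π_F/∂q_F = 0: 159 - 2q_F - (q_L) = 0.
So q_L = (129 - q_F)/2 and q_F = (159 - q_L)/2.
Substituting one into the other gives q_L = 33 and q_F = 63.

63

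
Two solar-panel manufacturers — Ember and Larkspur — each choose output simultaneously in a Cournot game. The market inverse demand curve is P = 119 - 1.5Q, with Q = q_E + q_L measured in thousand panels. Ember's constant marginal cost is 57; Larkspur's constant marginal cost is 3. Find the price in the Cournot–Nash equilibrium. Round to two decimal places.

59.67

Ember's profit: π_E = (119 - 1.5Q)q_E - (57q_E). Setting ∂π_E/∂q_E = 0: 62 - 3q_E - (3/2)(q_L) = 0.
Larkspur's profit: π_L = (119 - 1.5Q)q_L - (3q_L). Setting ∂π_L/∂q_L = 0: 116 - 3q_L - (3/2)(q_E) = 0.
Rearranging gives the reaction functions q_E = (62 - (3/2)q_L)/3 and q_L = (116 - (3/2)q_E)/3.
Substituting one into the other gives q_E = 16/9 and q_L = 340/9.
Total output Q = 356/9, so price P = 119 - (3/2)·(356/9) = 179/3.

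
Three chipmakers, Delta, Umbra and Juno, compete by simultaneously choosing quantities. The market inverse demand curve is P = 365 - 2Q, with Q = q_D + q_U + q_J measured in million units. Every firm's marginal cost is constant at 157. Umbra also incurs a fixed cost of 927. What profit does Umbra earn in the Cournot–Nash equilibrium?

425

Each firm earns π_i = (365 - 2Q)q_i - 157q_i.
First-order condition (treating rivals' output as given): 208 - 4q_i - 2·Σ_{j≠i} q_j = 0.
With identical firms every q_j equals q_i, so Σ_{j≠i} q_j = 2q_i and 208 = 8q_i, giving q_i = 26.
Price P = 365 - 2·78 = 209.
Umbra's profit: (209 - 157)·26 - 927 = 425.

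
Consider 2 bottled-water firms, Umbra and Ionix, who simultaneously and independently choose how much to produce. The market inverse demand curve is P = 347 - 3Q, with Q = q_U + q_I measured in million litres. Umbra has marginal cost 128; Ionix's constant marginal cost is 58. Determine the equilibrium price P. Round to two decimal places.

177.67

Umbra's profit: π_U = (347 - 3Q)q_U - (128q_U). Setting ∂π_U/∂q_U = 0: 219 - 6q_U - 3(q_I) = 0.
Ionix's profit: π_I = (347 - 3Q)q_I - (58q_I). Setting ∂π_I/∂q_I = 0: 289 - 6q_I - 3(q_U) = 0.
Best responses: q_U = (219 - 3q_I)/6, q_I = (289 - 3q_U)/6.
Solving the pair: q_U = 149/9, q_I = 359/9.
Total output Q = 508/9, so price P = 347 - 3·(508/9) = 533/3.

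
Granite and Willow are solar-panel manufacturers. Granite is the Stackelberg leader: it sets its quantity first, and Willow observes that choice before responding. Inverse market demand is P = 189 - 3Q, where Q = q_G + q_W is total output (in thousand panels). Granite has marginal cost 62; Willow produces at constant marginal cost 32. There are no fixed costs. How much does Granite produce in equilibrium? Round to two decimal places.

The follower Willow best-responds to any q_G: π_W = (189 - 3Q)q_W - 32q_W.
Setting the follower's marginal profit to zero, 157 - 3q_G - 6q_W = 0, i.e. q_W = (157 - 3q_G)/6.
Granite substitutes q_W(q_G) into its own profit: π_G = q_G(189 - 3q_G - (157 - 3q_G)/2) - 62q_G = (221/2 - (3/2)q_G)q_G - 62q_G.
Maximising: ∂π_G/∂q_G = 97/2 - 3q_G = 0, giving q_G = 97/6.
Then q_W = (157 - 3·(97/6))/6 = 217/12.

16.17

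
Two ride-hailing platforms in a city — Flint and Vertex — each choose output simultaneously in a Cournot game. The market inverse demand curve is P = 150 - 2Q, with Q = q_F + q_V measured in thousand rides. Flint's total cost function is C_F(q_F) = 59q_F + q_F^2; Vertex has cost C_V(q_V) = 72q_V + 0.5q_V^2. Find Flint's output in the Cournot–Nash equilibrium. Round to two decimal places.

11.50

Flint's profit: π_F = (150 - 2Q)q_F - (59q_F + q_F²). Setting ∂π_F/∂q_F = 0: 91 - 6q_F - 2(q_V) = 0.
Vertex's first-order condition: 78 - 5q_V - 2(q_F) = 0.
Rearranging gives the reaction functions q_F = (91 - 2q_V)/6 and q_V = (78 - 2q_F)/5.
Substituting one into the other gives q_F = 23/2 and q_V = 11.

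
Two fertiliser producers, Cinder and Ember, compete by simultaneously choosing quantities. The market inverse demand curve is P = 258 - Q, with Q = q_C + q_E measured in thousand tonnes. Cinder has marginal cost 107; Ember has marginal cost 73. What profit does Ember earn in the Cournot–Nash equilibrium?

Cinder's profit: π_C = (258 - Q)q_C - (107q_C). Setting ∂π_C/∂q_C = 0: 151 - 2q_C - (q_E) = 0.
Ember's profit: π_E = (258 - Q)q_E - (73q_E). Setting ∂π_E/∂q_E = 0: 185 - 2q_E - (q_C) = 0.
Best responses: q_C = (151 - q_E)/2, q_E = (185 - q_C)/2.
Substituting one into the other gives q_C = 39 and q_E = 73.
Price P = 258 - 112 = 146.
Ember's profit: (146 - 73)·73 = 5329.

5329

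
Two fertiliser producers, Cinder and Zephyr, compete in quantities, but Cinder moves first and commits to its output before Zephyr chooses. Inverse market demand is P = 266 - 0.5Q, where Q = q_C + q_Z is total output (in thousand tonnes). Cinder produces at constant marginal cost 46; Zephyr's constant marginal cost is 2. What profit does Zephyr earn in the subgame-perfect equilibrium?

Solve by backward induction. Given q_C, the follower Zephyr maximises π_Z = (266 - (1/2)q_C - (1/2)q_Z)q_Z - 2q_Z.
∂π_Z/∂q_Z = 264 - (1/2)q_C - q_Z = 0 gives the reaction function q_Z = (264 - (1/2)q_C).
Cinder substitutes q_Z(q_C) into its own profit: π_C = q_C(266 - (1/2)q_C - (264 - (1/2)q_C)/2) - 46q_C = (134 - (1/4)q_C)q_C - 46q_C.
The leader's first-order condition 88 - (1/2)q_C = 0 yields q_C = 176.
Then q_Z = (264 - (1/2)·176) = 176.
Price P = 266 - (1/2)·352 = 90.
Zephyr's profit: (90 - 2)·176 = 15488.

15488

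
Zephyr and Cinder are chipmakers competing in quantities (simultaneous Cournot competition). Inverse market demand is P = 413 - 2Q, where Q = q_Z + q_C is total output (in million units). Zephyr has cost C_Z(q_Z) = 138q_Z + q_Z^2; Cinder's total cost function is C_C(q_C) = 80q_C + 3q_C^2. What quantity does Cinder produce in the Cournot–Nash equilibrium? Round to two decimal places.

Zephyr's profit: π_Z = (413 - 2Q)q_Z - (138q_Z + q_Z²). Setting ∂π_Z/∂q_Z = 0: 275 - 6q_Z - 2(q_C) = 0.
Cinder's profit: π_C = (413 - 2Q)q_C - (80q_C + 3q_C²). Setting ∂π_C/∂q_C = 0: 333 - 10q_C - 2(q_Z) = 0.
Best responses: q_Z = (275 - 2q_C)/6, q_C = (333 - 2q_Z)/10.
Solving the pair: q_Z = 521/14, q_C = 181/7.

25.86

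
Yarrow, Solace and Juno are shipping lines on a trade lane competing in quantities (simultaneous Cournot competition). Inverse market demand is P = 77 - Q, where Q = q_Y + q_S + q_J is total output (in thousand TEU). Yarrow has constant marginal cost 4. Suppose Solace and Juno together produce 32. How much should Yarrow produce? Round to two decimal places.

20.50

With rivals' combined output fixed at 32, Yarrow's profit is π_Y = (77 - 32 - q_Y)q_Y - (4q_Y) = (45 - q_Y)q_Y - (4q_Y).
∂π_Y/∂q_Y = 41 - 2q_Y = 0, so q_Y = 41/2.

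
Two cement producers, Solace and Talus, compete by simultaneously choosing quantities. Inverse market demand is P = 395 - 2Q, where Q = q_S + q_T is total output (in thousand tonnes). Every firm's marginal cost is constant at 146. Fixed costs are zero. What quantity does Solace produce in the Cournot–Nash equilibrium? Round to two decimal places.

Each firm earns π_i = (395 - 2Q)q_i - 146q_i.
Setting ∂π_i/∂q_i = 0 with rivals' quantities fixed: 249 - 4q_i - 2q_j = 0.
By symmetry each firm produces the same amount; substituting q_j = q_i yields q_i = 249/6 = 83/2.

41.50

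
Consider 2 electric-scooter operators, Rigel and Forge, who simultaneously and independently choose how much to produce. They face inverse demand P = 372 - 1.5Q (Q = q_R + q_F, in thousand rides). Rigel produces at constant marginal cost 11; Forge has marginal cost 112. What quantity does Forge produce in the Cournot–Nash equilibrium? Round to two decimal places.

35.33

Rigel's profit: π_R = (372 - 1.5Q)q_R - (11q_R). Setting ∂π_R/∂q_R = 0: 361 - 3q_R - (3/2)(q_F) = 0.
Forge's profit: π_F = (372 - 1.5Q)q_F - (112q_F). Setting ∂π_F/∂q_F = 0: 260 - 3q_F - (3/2)(q_R) = 0.
Best responses: q_R = (361 - (3/2)q_F)/3, q_F = (260 - (3/2)q_R)/3.
Substituting one into the other gives q_R = 308/3 and q_F = 106/3.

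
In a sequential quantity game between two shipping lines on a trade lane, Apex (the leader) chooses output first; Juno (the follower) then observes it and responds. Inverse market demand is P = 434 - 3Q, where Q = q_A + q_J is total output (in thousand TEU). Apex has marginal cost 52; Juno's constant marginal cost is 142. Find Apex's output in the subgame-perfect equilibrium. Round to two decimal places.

Solve by backward induction. Given q_A, the follower Juno maximises π_J = (434 - 3q_A - 3q_J)q_J - 142q_J.
Setting the follower's marginal profit to zero, 292 - 3q_A - 6q_J = 0, i.e. q_J = (292 - 3q_A)/6.
Apex substitutes q_J(q_A) into its own profit: π_A = q_A(434 - 3q_A - (292 - 3q_A)/2) - 52q_A = (288 - (3/2)q_A)q_A - 52q_A.
Maximising: ∂π_A/∂q_A = 236 - 3q_A = 0, giving q_A = 236/3.
Then q_J = (292 - 3·(236/3))/6 = 28/3.

78.67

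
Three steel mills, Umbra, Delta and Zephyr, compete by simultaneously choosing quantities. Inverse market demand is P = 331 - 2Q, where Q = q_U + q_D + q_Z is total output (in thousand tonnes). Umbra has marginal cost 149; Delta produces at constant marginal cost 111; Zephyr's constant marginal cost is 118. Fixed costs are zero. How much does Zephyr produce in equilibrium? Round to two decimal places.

Umbra's profit: π_U = (331 - 2Q)q_U - (149q_U). Setting ∂π_U/∂q_U = 0: 182 - 4q_U - 2(q_D + q_Z) = 0.
Delta's profit: π_D = (331 - 2Q)q_D - (111q_D). Setting ∂π_D/∂q_D = 0: 220 - 4q_D - 2(q_U + q_Z) = 0.
Zephyr's first-order condition: 213 - 4q_Z - 2(q_U + q_D) = 0.
Adding the 3 conditions: 615 − 4Q − 4Q = 0, i.e. Q = 615/8.
Back-substituting: q_U = (182 − 615/4)/2 = 113/8, q_D = (220 − 615/4)/2 = 265/8, q_Z = (213 − 615/4)/2 = 237/8.

29.63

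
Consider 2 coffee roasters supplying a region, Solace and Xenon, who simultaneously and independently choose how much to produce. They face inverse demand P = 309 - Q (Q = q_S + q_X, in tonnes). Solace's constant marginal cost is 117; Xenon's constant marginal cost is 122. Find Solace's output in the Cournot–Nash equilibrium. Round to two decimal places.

Solace's profit: π_S = (309 - Q)q_S - (117q_S). Setting ∂π_S/∂q_S = 0: 192 - 2q_S - (q_X) = 0.
Xenon's profit: π_X = (309 - Q)q_X - (122q_X). Setting ∂π_X/∂q_X = 0: 187 - 2q_X - (q_S) = 0.
So q_S = (192 - q_X)/2 and q_X = (187 - q_S)/2.
Solving the pair: q_S = 197/3, q_X = 182/3.

65.67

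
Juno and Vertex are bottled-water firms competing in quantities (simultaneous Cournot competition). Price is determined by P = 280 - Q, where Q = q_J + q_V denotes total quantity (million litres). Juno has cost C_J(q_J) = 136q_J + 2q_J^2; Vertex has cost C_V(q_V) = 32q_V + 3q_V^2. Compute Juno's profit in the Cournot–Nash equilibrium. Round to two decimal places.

Juno's profit: π_J = (280 - Q)q_J - (136q_J + 2q_J²). Setting ∂π_J/∂q_J = 0: 144 - 6q_J - (q_V) = 0.
Vertex's first-order condition: 248 - 8q_V - (q_J) = 0.
Best responses: q_J = (144 - q_V)/6, q_V = (248 - q_J)/8.
Substituting one into the other gives q_J = 904/47 and q_V = 1344/47.
Price P = 280 - 47.8298 = 232.1702.
Juno's profit: 232.1702·(904/47) - 136·(904/47) - 2(904/47)² = 1109.8452.

1109.85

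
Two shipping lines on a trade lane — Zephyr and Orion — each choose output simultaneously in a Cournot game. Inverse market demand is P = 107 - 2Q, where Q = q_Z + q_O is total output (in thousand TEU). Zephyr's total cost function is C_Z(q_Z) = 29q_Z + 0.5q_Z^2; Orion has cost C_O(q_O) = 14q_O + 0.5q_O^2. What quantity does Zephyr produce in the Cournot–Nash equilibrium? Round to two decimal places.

9.71

Zephyr's profit: π_Z = (107 - 2Q)q_Z - (29q_Z + (1/2)q_Z²). Setting ∂π_Z/∂q_Z = 0: 78 - 5q_Z - 2(q_O) = 0.
Orion's first-order condition: 93 - 5q_O - 2(q_Z) = 0.
Rearranging gives the reaction functions q_Z = (78 - 2q_O)/5 and q_O = (93 - 2q_Z)/5.
Solving the pair: q_Z = 68/7, q_O = 103/7.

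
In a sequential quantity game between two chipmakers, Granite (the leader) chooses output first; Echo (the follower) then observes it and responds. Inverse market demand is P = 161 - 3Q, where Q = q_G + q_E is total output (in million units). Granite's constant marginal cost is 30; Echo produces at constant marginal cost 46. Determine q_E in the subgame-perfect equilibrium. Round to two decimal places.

6.92

The follower Echo best-responds to any q_G: π_E = (161 - 3Q)q_E - 46q_E.
∂π_E/∂q_E = 115 - 3q_G - 6q_E = 0 gives the reaction function q_E = (115 - 3q_G)/6.
Granite substitutes q_E(q_G) into its own profit: π_G = q_G(161 - 3q_G - (115 - 3q_G)/2) - 30q_G = (207/2 - (3/2)q_G)q_G - 30q_G.
The leader's first-order condition 147/2 - 3q_G = 0 yields q_G = 49/2.
Then q_E = (115 - 3·(49/2))/6 = 83/12.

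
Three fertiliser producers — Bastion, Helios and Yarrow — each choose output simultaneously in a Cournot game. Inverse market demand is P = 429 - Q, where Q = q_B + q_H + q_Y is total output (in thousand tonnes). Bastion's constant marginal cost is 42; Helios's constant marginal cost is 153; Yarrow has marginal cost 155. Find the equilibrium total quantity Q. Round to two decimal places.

234.25

Bastion's profit: π_B = (429 - Q)q_B - (42q_B). Setting ∂π_B/∂q_B = 0: 387 - 2q_B - (q_H + q_Y) = 0.
Helios's profit: π_H = (429 - Q)q_H - (153q_H). Setting ∂π_H/∂q_H = 0: 276 - 2q_H - (q_B + q_Y) = 0.
Yarrow's profit: π_Y = (429 - Q)q_Y - (155q_Y). Setting ∂π_Y/∂q_Y = 0: 274 - 2q_Y - (q_B + q_H) = 0.
Summing all 3 equations gives 937 − 4Q = 0, hence Q = 937/4.
Back-substituting: q_B = (387 − 937/4) = 611/4, q_H = (276 − 937/4) = 167/4, q_Y = (274 − 937/4) = 159/4.
Total output Q = 611/4 + 167/4 + 159/4 = 937/4.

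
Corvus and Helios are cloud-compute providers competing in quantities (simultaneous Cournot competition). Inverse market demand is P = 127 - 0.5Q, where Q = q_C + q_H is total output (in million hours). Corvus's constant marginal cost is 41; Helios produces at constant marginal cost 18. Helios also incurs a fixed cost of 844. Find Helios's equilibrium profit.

3028

Corvus's profit: π_C = (127 - 0.5Q)q_C - (41q_C). Setting ∂π_C/∂q_C = 0: 86 - q_C - (1/2)(q_H) = 0.
Helios's profit: π_H = (127 - 0.5Q)q_H - (18q_H). Setting ∂π_H/∂q_H = 0: 109 - q_H - (1/2)(q_C) = 0.
Best responses: q_C = (86 - (1/2)q_H), q_H = (109 - (1/2)q_C).
Substituting one into the other gives q_C = 42 and q_H = 88.
Price P = 127 - (1/2)·130 = 62.
Helios's profit: (62 - 18)·88 - 844 = 3028.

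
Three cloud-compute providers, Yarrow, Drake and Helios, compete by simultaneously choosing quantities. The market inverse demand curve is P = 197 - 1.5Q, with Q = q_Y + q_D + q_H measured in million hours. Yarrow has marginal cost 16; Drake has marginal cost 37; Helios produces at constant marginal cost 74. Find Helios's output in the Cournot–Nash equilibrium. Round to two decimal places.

Yarrow's profit: π_Y = (197 - 1.5Q)q_Y - (16q_Y). Setting ∂π_Y/∂q_Y = 0: 181 - 3q_Y - (3/2)(q_D + q_H) = 0.
Drake's profit: π_D = (197 - 1.5Q)q_D - (37q_D). Setting ∂π_D/∂q_D = 0: 160 - 3q_D - (3/2)(q_Y + q_H) = 0.
Helios's first-order condition: 123 - 3q_H - (3/2)(q_Y + q_D) = 0.
Adding the 3 conditions: 464 − 3Q − 3Q = 0, i.e. Q = 232/3.
Back-substituting: q_Y = (181 − 116)/(3/2) = 130/3, q_D = (160 − 116)/(3/2) = 88/3, q_H = (123 − 116)/(3/2) = 14/3.

4.67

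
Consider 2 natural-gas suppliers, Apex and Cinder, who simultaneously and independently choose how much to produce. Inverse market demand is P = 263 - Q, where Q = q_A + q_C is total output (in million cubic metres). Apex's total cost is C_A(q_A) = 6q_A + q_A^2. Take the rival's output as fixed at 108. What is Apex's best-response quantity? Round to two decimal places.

37.25

With the rival's output fixed at 108, Apex's profit is π_A = (263 - 108 - q_A)q_A - (6q_A + q_A²) = (155 - q_A)q_A - (6q_A + q_A²).
∂π_A/∂q_A = 149 - 4q_A = 0, so q_A = 149/4.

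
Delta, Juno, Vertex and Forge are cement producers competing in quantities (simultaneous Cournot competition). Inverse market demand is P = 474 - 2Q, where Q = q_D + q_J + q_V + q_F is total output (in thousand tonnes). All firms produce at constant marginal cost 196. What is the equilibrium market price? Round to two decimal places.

251.60

A representative firm's profit is π_i = q_i(474 - 2Q) - 196q_i.
Setting ∂π_i/∂q_i = 0 with rivals' quantities fixed: 278 - 4q_i - 2·Σ_{j≠i} q_j = 0.
With identical firms every q_j equals q_i, so Σ_{j≠i} q_j = 3q_i and 278 = 10q_i, giving q_i = 139/5.
Total output Q = 556/5, so price P = 474 - 2·(556/5) = 1258/5.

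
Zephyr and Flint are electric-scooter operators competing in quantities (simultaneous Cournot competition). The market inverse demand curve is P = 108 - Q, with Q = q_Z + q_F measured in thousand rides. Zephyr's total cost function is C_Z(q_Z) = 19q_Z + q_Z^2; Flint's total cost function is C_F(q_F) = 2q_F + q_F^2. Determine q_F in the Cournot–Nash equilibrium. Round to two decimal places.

22.33

Zephyr's profit: π_Z = (108 - Q)q_Z - (19q_Z + q_Z²). Setting ∂π_Z/∂q_Z = 0: 89 - 4q_Z - (q_F) = 0.
Flint's profit: π_F = (108 - Q)q_F - (2q_F + q_F²). Setting ∂π_F/∂q_F = 0: 106 - 4q_F - (q_Z) = 0.
Rearranging gives the reaction functions q_Z = (89 - q_F)/4 and q_F = (106 - q_Z)/4.
Solving the pair: q_Z = 50/3, q_F = 67/3.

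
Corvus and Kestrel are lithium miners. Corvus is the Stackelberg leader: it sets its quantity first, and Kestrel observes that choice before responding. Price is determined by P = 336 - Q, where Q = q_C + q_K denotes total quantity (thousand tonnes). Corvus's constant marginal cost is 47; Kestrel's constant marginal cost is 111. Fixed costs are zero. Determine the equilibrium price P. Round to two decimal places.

The follower Kestrel best-responds to any q_C: π_K = (336 - Q)q_K - 111q_K.
Follower FOC: 225 - q_C - 2q_K = 0, so q_K(q_C) = (225 - q_C)/2.
The leader anticipates this reaction. Substituting into P = 336 - Q gives P = 447/2 - (1/2)q_C, so π_C = (447/2 - (1/2)q_C)q_C - 47q_C.
Leader FOC: 353/2 - q_C = 0, so q_C = 353/2.
Then q_K = (225 - 353/2)/2 = 97/4.
Total output Q = 803/4, so price P = 336 - 803/4 = 541/4.

135.25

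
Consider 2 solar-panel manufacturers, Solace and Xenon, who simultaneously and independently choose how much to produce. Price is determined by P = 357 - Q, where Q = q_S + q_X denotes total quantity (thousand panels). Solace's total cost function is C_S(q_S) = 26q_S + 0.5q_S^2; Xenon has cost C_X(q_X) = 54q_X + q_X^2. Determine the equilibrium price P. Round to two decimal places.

211.64

Solace's profit: π_S = (357 - Q)q_S - (26q_S + (1/2)q_S²). Setting ∂π_S/∂q_S = 0: 331 - 3q_S - (q_X) = 0.
Xenon's first-order condition: 303 - 4q_X - (q_S) = 0.
So q_S = (331 - q_X)/3 and q_X = (303 - q_S)/4.
Substituting one into the other gives q_S = 1021/11 and q_X = 578/11.
Total output Q = 1599/11, so price P = 357 - 1599/11 = 211.6364.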